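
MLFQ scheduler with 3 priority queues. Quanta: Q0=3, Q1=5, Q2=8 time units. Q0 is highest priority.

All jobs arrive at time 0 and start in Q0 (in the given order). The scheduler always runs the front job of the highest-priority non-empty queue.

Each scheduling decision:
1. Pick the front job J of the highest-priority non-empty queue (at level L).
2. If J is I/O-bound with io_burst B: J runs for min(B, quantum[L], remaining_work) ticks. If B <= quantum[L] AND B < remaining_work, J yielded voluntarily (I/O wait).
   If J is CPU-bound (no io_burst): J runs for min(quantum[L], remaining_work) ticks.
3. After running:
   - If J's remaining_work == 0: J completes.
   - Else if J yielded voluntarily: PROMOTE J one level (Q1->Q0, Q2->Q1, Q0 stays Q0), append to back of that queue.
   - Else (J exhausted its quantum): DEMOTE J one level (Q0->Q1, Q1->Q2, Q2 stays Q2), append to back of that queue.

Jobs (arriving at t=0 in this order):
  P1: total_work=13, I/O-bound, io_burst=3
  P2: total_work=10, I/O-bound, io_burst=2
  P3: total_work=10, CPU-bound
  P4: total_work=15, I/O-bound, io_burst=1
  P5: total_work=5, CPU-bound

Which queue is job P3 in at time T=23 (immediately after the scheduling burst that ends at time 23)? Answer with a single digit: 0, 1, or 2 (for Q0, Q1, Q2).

Answer: 1

Derivation:
t=0-3: P1@Q0 runs 3, rem=10, I/O yield, promote→Q0. Q0=[P2,P3,P4,P5,P1] Q1=[] Q2=[]
t=3-5: P2@Q0 runs 2, rem=8, I/O yield, promote→Q0. Q0=[P3,P4,P5,P1,P2] Q1=[] Q2=[]
t=5-8: P3@Q0 runs 3, rem=7, quantum used, demote→Q1. Q0=[P4,P5,P1,P2] Q1=[P3] Q2=[]
t=8-9: P4@Q0 runs 1, rem=14, I/O yield, promote→Q0. Q0=[P5,P1,P2,P4] Q1=[P3] Q2=[]
t=9-12: P5@Q0 runs 3, rem=2, quantum used, demote→Q1. Q0=[P1,P2,P4] Q1=[P3,P5] Q2=[]
t=12-15: P1@Q0 runs 3, rem=7, I/O yield, promote→Q0. Q0=[P2,P4,P1] Q1=[P3,P5] Q2=[]
t=15-17: P2@Q0 runs 2, rem=6, I/O yield, promote→Q0. Q0=[P4,P1,P2] Q1=[P3,P5] Q2=[]
t=17-18: P4@Q0 runs 1, rem=13, I/O yield, promote→Q0. Q0=[P1,P2,P4] Q1=[P3,P5] Q2=[]
t=18-21: P1@Q0 runs 3, rem=4, I/O yield, promote→Q0. Q0=[P2,P4,P1] Q1=[P3,P5] Q2=[]
t=21-23: P2@Q0 runs 2, rem=4, I/O yield, promote→Q0. Q0=[P4,P1,P2] Q1=[P3,P5] Q2=[]
t=23-24: P4@Q0 runs 1, rem=12, I/O yield, promote→Q0. Q0=[P1,P2,P4] Q1=[P3,P5] Q2=[]
t=24-27: P1@Q0 runs 3, rem=1, I/O yield, promote→Q0. Q0=[P2,P4,P1] Q1=[P3,P5] Q2=[]
t=27-29: P2@Q0 runs 2, rem=2, I/O yield, promote→Q0. Q0=[P4,P1,P2] Q1=[P3,P5] Q2=[]
t=29-30: P4@Q0 runs 1, rem=11, I/O yield, promote→Q0. Q0=[P1,P2,P4] Q1=[P3,P5] Q2=[]
t=30-31: P1@Q0 runs 1, rem=0, completes. Q0=[P2,P4] Q1=[P3,P5] Q2=[]
t=31-33: P2@Q0 runs 2, rem=0, completes. Q0=[P4] Q1=[P3,P5] Q2=[]
t=33-34: P4@Q0 runs 1, rem=10, I/O yield, promote→Q0. Q0=[P4] Q1=[P3,P5] Q2=[]
t=34-35: P4@Q0 runs 1, rem=9, I/O yield, promote→Q0. Q0=[P4] Q1=[P3,P5] Q2=[]
t=35-36: P4@Q0 runs 1, rem=8, I/O yield, promote→Q0. Q0=[P4] Q1=[P3,P5] Q2=[]
t=36-37: P4@Q0 runs 1, rem=7, I/O yield, promote→Q0. Q0=[P4] Q1=[P3,P5] Q2=[]
t=37-38: P4@Q0 runs 1, rem=6, I/O yield, promote→Q0. Q0=[P4] Q1=[P3,P5] Q2=[]
t=38-39: P4@Q0 runs 1, rem=5, I/O yield, promote→Q0. Q0=[P4] Q1=[P3,P5] Q2=[]
t=39-40: P4@Q0 runs 1, rem=4, I/O yield, promote→Q0. Q0=[P4] Q1=[P3,P5] Q2=[]
t=40-41: P4@Q0 runs 1, rem=3, I/O yield, promote→Q0. Q0=[P4] Q1=[P3,P5] Q2=[]
t=41-42: P4@Q0 runs 1, rem=2, I/O yield, promote→Q0. Q0=[P4] Q1=[P3,P5] Q2=[]
t=42-43: P4@Q0 runs 1, rem=1, I/O yield, promote→Q0. Q0=[P4] Q1=[P3,P5] Q2=[]
t=43-44: P4@Q0 runs 1, rem=0, completes. Q0=[] Q1=[P3,P5] Q2=[]
t=44-49: P3@Q1 runs 5, rem=2, quantum used, demote→Q2. Q0=[] Q1=[P5] Q2=[P3]
t=49-51: P5@Q1 runs 2, rem=0, completes. Q0=[] Q1=[] Q2=[P3]
t=51-53: P3@Q2 runs 2, rem=0, completes. Q0=[] Q1=[] Q2=[]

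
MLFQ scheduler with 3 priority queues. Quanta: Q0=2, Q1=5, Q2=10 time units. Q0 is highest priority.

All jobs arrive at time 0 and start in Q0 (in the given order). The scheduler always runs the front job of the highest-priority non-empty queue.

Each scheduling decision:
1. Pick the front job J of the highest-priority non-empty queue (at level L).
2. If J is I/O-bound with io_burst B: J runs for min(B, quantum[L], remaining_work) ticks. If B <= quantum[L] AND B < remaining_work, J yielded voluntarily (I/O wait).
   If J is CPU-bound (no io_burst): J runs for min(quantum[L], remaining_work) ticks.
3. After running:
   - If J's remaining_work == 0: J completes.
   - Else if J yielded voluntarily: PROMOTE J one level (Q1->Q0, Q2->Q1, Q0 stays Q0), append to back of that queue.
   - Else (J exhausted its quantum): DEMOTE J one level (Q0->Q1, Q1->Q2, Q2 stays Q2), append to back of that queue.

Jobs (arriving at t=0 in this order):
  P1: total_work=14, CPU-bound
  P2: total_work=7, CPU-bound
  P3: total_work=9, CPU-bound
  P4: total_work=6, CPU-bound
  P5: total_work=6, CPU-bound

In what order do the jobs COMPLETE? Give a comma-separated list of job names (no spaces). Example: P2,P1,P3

t=0-2: P1@Q0 runs 2, rem=12, quantum used, demote→Q1. Q0=[P2,P3,P4,P5] Q1=[P1] Q2=[]
t=2-4: P2@Q0 runs 2, rem=5, quantum used, demote→Q1. Q0=[P3,P4,P5] Q1=[P1,P2] Q2=[]
t=4-6: P3@Q0 runs 2, rem=7, quantum used, demote→Q1. Q0=[P4,P5] Q1=[P1,P2,P3] Q2=[]
t=6-8: P4@Q0 runs 2, rem=4, quantum used, demote→Q1. Q0=[P5] Q1=[P1,P2,P3,P4] Q2=[]
t=8-10: P5@Q0 runs 2, rem=4, quantum used, demote→Q1. Q0=[] Q1=[P1,P2,P3,P4,P5] Q2=[]
t=10-15: P1@Q1 runs 5, rem=7, quantum used, demote→Q2. Q0=[] Q1=[P2,P3,P4,P5] Q2=[P1]
t=15-20: P2@Q1 runs 5, rem=0, completes. Q0=[] Q1=[P3,P4,P5] Q2=[P1]
t=20-25: P3@Q1 runs 5, rem=2, quantum used, demote→Q2. Q0=[] Q1=[P4,P5] Q2=[P1,P3]
t=25-29: P4@Q1 runs 4, rem=0, completes. Q0=[] Q1=[P5] Q2=[P1,P3]
t=29-33: P5@Q1 runs 4, rem=0, completes. Q0=[] Q1=[] Q2=[P1,P3]
t=33-40: P1@Q2 runs 7, rem=0, completes. Q0=[] Q1=[] Q2=[P3]
t=40-42: P3@Q2 runs 2, rem=0, completes. Q0=[] Q1=[] Q2=[]

Answer: P2,P4,P5,P1,P3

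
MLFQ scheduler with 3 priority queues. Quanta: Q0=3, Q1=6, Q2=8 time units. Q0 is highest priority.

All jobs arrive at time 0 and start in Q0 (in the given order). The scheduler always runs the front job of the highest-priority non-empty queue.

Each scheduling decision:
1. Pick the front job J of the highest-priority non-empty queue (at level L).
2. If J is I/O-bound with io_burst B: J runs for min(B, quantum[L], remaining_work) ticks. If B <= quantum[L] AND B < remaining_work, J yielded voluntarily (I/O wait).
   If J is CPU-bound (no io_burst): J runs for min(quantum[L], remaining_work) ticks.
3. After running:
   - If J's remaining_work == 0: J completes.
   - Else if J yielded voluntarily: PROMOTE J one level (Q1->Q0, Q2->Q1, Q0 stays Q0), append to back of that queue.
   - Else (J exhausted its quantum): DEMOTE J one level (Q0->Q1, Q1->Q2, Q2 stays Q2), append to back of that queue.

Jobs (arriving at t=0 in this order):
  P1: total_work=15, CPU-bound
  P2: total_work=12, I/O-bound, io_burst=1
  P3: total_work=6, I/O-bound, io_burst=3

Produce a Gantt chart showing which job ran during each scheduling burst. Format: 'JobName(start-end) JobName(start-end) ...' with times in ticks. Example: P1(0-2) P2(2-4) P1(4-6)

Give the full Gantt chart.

Answer: P1(0-3) P2(3-4) P3(4-7) P2(7-8) P3(8-11) P2(11-12) P2(12-13) P2(13-14) P2(14-15) P2(15-16) P2(16-17) P2(17-18) P2(18-19) P2(19-20) P2(20-21) P1(21-27) P1(27-33)

Derivation:
t=0-3: P1@Q0 runs 3, rem=12, quantum used, demote→Q1. Q0=[P2,P3] Q1=[P1] Q2=[]
t=3-4: P2@Q0 runs 1, rem=11, I/O yield, promote→Q0. Q0=[P3,P2] Q1=[P1] Q2=[]
t=4-7: P3@Q0 runs 3, rem=3, I/O yield, promote→Q0. Q0=[P2,P3] Q1=[P1] Q2=[]
t=7-8: P2@Q0 runs 1, rem=10, I/O yield, promote→Q0. Q0=[P3,P2] Q1=[P1] Q2=[]
t=8-11: P3@Q0 runs 3, rem=0, completes. Q0=[P2] Q1=[P1] Q2=[]
t=11-12: P2@Q0 runs 1, rem=9, I/O yield, promote→Q0. Q0=[P2] Q1=[P1] Q2=[]
t=12-13: P2@Q0 runs 1, rem=8, I/O yield, promote→Q0. Q0=[P2] Q1=[P1] Q2=[]
t=13-14: P2@Q0 runs 1, rem=7, I/O yield, promote→Q0. Q0=[P2] Q1=[P1] Q2=[]
t=14-15: P2@Q0 runs 1, rem=6, I/O yield, promote→Q0. Q0=[P2] Q1=[P1] Q2=[]
t=15-16: P2@Q0 runs 1, rem=5, I/O yield, promote→Q0. Q0=[P2] Q1=[P1] Q2=[]
t=16-17: P2@Q0 runs 1, rem=4, I/O yield, promote→Q0. Q0=[P2] Q1=[P1] Q2=[]
t=17-18: P2@Q0 runs 1, rem=3, I/O yield, promote→Q0. Q0=[P2] Q1=[P1] Q2=[]
t=18-19: P2@Q0 runs 1, rem=2, I/O yield, promote→Q0. Q0=[P2] Q1=[P1] Q2=[]
t=19-20: P2@Q0 runs 1, rem=1, I/O yield, promote→Q0. Q0=[P2] Q1=[P1] Q2=[]
t=20-21: P2@Q0 runs 1, rem=0, completes. Q0=[] Q1=[P1] Q2=[]
t=21-27: P1@Q1 runs 6, rem=6, quantum used, demote→Q2. Q0=[] Q1=[] Q2=[P1]
t=27-33: P1@Q2 runs 6, rem=0, completes. Q0=[] Q1=[] Q2=[]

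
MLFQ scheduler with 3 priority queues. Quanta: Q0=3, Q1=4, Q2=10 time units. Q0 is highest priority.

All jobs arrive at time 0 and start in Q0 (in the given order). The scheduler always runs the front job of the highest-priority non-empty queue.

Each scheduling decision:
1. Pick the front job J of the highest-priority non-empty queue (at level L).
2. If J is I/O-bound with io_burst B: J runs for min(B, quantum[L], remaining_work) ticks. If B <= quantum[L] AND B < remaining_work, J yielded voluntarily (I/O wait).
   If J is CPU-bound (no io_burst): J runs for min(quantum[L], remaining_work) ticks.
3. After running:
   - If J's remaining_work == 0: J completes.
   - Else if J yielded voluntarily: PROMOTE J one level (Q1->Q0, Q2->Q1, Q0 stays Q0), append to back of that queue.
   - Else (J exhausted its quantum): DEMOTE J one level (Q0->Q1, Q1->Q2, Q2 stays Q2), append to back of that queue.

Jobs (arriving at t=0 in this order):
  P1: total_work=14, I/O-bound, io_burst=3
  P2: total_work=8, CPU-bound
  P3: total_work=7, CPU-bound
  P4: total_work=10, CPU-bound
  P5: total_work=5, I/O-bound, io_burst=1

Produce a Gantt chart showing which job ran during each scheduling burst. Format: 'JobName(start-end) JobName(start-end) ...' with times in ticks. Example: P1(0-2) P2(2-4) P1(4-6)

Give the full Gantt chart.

Answer: P1(0-3) P2(3-6) P3(6-9) P4(9-12) P5(12-13) P1(13-16) P5(16-17) P1(17-20) P5(20-21) P1(21-24) P5(24-25) P1(25-27) P5(27-28) P2(28-32) P3(32-36) P4(36-40) P2(40-41) P4(41-44)

Derivation:
t=0-3: P1@Q0 runs 3, rem=11, I/O yield, promote→Q0. Q0=[P2,P3,P4,P5,P1] Q1=[] Q2=[]
t=3-6: P2@Q0 runs 3, rem=5, quantum used, demote→Q1. Q0=[P3,P4,P5,P1] Q1=[P2] Q2=[]
t=6-9: P3@Q0 runs 3, rem=4, quantum used, demote→Q1. Q0=[P4,P5,P1] Q1=[P2,P3] Q2=[]
t=9-12: P4@Q0 runs 3, rem=7, quantum used, demote→Q1. Q0=[P5,P1] Q1=[P2,P3,P4] Q2=[]
t=12-13: P5@Q0 runs 1, rem=4, I/O yield, promote→Q0. Q0=[P1,P5] Q1=[P2,P3,P4] Q2=[]
t=13-16: P1@Q0 runs 3, rem=8, I/O yield, promote→Q0. Q0=[P5,P1] Q1=[P2,P3,P4] Q2=[]
t=16-17: P5@Q0 runs 1, rem=3, I/O yield, promote→Q0. Q0=[P1,P5] Q1=[P2,P3,P4] Q2=[]
t=17-20: P1@Q0 runs 3, rem=5, I/O yield, promote→Q0. Q0=[P5,P1] Q1=[P2,P3,P4] Q2=[]
t=20-21: P5@Q0 runs 1, rem=2, I/O yield, promote→Q0. Q0=[P1,P5] Q1=[P2,P3,P4] Q2=[]
t=21-24: P1@Q0 runs 3, rem=2, I/O yield, promote→Q0. Q0=[P5,P1] Q1=[P2,P3,P4] Q2=[]
t=24-25: P5@Q0 runs 1, rem=1, I/O yield, promote→Q0. Q0=[P1,P5] Q1=[P2,P3,P4] Q2=[]
t=25-27: P1@Q0 runs 2, rem=0, completes. Q0=[P5] Q1=[P2,P3,P4] Q2=[]
t=27-28: P5@Q0 runs 1, rem=0, completes. Q0=[] Q1=[P2,P3,P4] Q2=[]
t=28-32: P2@Q1 runs 4, rem=1, quantum used, demote→Q2. Q0=[] Q1=[P3,P4] Q2=[P2]
t=32-36: P3@Q1 runs 4, rem=0, completes. Q0=[] Q1=[P4] Q2=[P2]
t=36-40: P4@Q1 runs 4, rem=3, quantum used, demote→Q2. Q0=[] Q1=[] Q2=[P2,P4]
t=40-41: P2@Q2 runs 1, rem=0, completes. Q0=[] Q1=[] Q2=[P4]
t=41-44: P4@Q2 runs 3, rem=0, completes. Q0=[] Q1=[] Q2=[]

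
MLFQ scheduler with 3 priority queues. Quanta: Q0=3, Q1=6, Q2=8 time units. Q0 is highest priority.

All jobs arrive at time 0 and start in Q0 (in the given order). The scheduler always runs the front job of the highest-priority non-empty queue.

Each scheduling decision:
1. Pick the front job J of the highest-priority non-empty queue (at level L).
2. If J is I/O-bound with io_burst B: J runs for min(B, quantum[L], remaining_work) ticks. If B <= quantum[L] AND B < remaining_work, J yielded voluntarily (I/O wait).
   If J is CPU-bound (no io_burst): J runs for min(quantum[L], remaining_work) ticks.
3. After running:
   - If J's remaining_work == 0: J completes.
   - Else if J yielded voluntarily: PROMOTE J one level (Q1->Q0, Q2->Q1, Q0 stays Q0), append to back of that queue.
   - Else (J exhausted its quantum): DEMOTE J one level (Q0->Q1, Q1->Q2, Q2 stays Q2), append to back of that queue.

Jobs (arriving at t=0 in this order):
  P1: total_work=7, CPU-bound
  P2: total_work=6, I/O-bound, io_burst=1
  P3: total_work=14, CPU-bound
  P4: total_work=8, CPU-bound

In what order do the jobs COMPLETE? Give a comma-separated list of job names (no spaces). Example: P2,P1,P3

t=0-3: P1@Q0 runs 3, rem=4, quantum used, demote→Q1. Q0=[P2,P3,P4] Q1=[P1] Q2=[]
t=3-4: P2@Q0 runs 1, rem=5, I/O yield, promote→Q0. Q0=[P3,P4,P2] Q1=[P1] Q2=[]
t=4-7: P3@Q0 runs 3, rem=11, quantum used, demote→Q1. Q0=[P4,P2] Q1=[P1,P3] Q2=[]
t=7-10: P4@Q0 runs 3, rem=5, quantum used, demote→Q1. Q0=[P2] Q1=[P1,P3,P4] Q2=[]
t=10-11: P2@Q0 runs 1, rem=4, I/O yield, promote→Q0. Q0=[P2] Q1=[P1,P3,P4] Q2=[]
t=11-12: P2@Q0 runs 1, rem=3, I/O yield, promote→Q0. Q0=[P2] Q1=[P1,P3,P4] Q2=[]
t=12-13: P2@Q0 runs 1, rem=2, I/O yield, promote→Q0. Q0=[P2] Q1=[P1,P3,P4] Q2=[]
t=13-14: P2@Q0 runs 1, rem=1, I/O yield, promote→Q0. Q0=[P2] Q1=[P1,P3,P4] Q2=[]
t=14-15: P2@Q0 runs 1, rem=0, completes. Q0=[] Q1=[P1,P3,P4] Q2=[]
t=15-19: P1@Q1 runs 4, rem=0, completes. Q0=[] Q1=[P3,P4] Q2=[]
t=19-25: P3@Q1 runs 6, rem=5, quantum used, demote→Q2. Q0=[] Q1=[P4] Q2=[P3]
t=25-30: P4@Q1 runs 5, rem=0, completes. Q0=[] Q1=[] Q2=[P3]
t=30-35: P3@Q2 runs 5, rem=0, completes. Q0=[] Q1=[] Q2=[]

Answer: P2,P1,P4,P3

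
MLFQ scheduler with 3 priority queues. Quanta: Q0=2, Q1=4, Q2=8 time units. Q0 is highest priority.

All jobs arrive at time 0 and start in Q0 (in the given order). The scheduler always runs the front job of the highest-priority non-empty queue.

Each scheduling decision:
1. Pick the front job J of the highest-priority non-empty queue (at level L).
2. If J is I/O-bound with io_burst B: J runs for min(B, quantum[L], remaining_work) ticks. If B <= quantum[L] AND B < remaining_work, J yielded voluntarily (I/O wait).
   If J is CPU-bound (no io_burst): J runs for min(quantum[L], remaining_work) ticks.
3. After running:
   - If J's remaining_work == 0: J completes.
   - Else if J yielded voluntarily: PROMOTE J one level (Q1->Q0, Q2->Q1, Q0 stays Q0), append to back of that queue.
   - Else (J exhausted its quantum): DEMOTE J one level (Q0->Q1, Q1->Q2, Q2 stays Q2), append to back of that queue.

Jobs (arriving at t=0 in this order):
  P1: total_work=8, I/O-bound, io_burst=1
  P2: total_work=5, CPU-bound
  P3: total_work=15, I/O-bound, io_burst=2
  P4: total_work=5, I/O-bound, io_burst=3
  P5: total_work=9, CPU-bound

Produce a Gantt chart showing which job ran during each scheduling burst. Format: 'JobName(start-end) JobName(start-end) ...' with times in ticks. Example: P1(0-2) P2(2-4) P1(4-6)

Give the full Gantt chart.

t=0-1: P1@Q0 runs 1, rem=7, I/O yield, promote→Q0. Q0=[P2,P3,P4,P5,P1] Q1=[] Q2=[]
t=1-3: P2@Q0 runs 2, rem=3, quantum used, demote→Q1. Q0=[P3,P4,P5,P1] Q1=[P2] Q2=[]
t=3-5: P3@Q0 runs 2, rem=13, I/O yield, promote→Q0. Q0=[P4,P5,P1,P3] Q1=[P2] Q2=[]
t=5-7: P4@Q0 runs 2, rem=3, quantum used, demote→Q1. Q0=[P5,P1,P3] Q1=[P2,P4] Q2=[]
t=7-9: P5@Q0 runs 2, rem=7, quantum used, demote→Q1. Q0=[P1,P3] Q1=[P2,P4,P5] Q2=[]
t=9-10: P1@Q0 runs 1, rem=6, I/O yield, promote→Q0. Q0=[P3,P1] Q1=[P2,P4,P5] Q2=[]
t=10-12: P3@Q0 runs 2, rem=11, I/O yield, promote→Q0. Q0=[P1,P3] Q1=[P2,P4,P5] Q2=[]
t=12-13: P1@Q0 runs 1, rem=5, I/O yield, promote→Q0. Q0=[P3,P1] Q1=[P2,P4,P5] Q2=[]
t=13-15: P3@Q0 runs 2, rem=9, I/O yield, promote→Q0. Q0=[P1,P3] Q1=[P2,P4,P5] Q2=[]
t=15-16: P1@Q0 runs 1, rem=4, I/O yield, promote→Q0. Q0=[P3,P1] Q1=[P2,P4,P5] Q2=[]
t=16-18: P3@Q0 runs 2, rem=7, I/O yield, promote→Q0. Q0=[P1,P3] Q1=[P2,P4,P5] Q2=[]
t=18-19: P1@Q0 runs 1, rem=3, I/O yield, promote→Q0. Q0=[P3,P1] Q1=[P2,P4,P5] Q2=[]
t=19-21: P3@Q0 runs 2, rem=5, I/O yield, promote→Q0. Q0=[P1,P3] Q1=[P2,P4,P5] Q2=[]
t=21-22: P1@Q0 runs 1, rem=2, I/O yield, promote→Q0. Q0=[P3,P1] Q1=[P2,P4,P5] Q2=[]
t=22-24: P3@Q0 runs 2, rem=3, I/O yield, promote→Q0. Q0=[P1,P3] Q1=[P2,P4,P5] Q2=[]
t=24-25: P1@Q0 runs 1, rem=1, I/O yield, promote→Q0. Q0=[P3,P1] Q1=[P2,P4,P5] Q2=[]
t=25-27: P3@Q0 runs 2, rem=1, I/O yield, promote→Q0. Q0=[P1,P3] Q1=[P2,P4,P5] Q2=[]
t=27-28: P1@Q0 runs 1, rem=0, completes. Q0=[P3] Q1=[P2,P4,P5] Q2=[]
t=28-29: P3@Q0 runs 1, rem=0, completes. Q0=[] Q1=[P2,P4,P5] Q2=[]
t=29-32: P2@Q1 runs 3, rem=0, completes. Q0=[] Q1=[P4,P5] Q2=[]
t=32-35: P4@Q1 runs 3, rem=0, completes. Q0=[] Q1=[P5] Q2=[]
t=35-39: P5@Q1 runs 4, rem=3, quantum used, demote→Q2. Q0=[] Q1=[] Q2=[P5]
t=39-42: P5@Q2 runs 3, rem=0, completes. Q0=[] Q1=[] Q2=[]

Answer: P1(0-1) P2(1-3) P3(3-5) P4(5-7) P5(7-9) P1(9-10) P3(10-12) P1(12-13) P3(13-15) P1(15-16) P3(16-18) P1(18-19) P3(19-21) P1(21-22) P3(22-24) P1(24-25) P3(25-27) P1(27-28) P3(28-29) P2(29-32) P4(32-35) P5(35-39) P5(39-42)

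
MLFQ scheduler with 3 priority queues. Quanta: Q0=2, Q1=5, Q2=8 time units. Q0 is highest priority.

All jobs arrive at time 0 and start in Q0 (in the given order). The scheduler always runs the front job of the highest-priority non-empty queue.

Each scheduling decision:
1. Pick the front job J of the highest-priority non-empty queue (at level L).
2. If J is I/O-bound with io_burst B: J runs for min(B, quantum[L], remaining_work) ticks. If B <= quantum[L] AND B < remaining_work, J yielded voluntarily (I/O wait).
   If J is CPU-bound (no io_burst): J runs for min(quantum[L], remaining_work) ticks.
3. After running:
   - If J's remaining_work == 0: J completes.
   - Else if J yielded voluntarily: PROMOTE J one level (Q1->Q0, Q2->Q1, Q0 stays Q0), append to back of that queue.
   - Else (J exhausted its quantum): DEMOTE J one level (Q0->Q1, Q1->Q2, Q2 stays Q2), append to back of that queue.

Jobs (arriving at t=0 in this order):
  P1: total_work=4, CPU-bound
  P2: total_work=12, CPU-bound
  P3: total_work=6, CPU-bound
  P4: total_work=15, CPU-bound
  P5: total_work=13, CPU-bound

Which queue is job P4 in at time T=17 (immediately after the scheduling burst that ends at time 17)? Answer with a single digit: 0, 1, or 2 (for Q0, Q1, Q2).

Answer: 1

Derivation:
t=0-2: P1@Q0 runs 2, rem=2, quantum used, demote→Q1. Q0=[P2,P3,P4,P5] Q1=[P1] Q2=[]
t=2-4: P2@Q0 runs 2, rem=10, quantum used, demote→Q1. Q0=[P3,P4,P5] Q1=[P1,P2] Q2=[]
t=4-6: P3@Q0 runs 2, rem=4, quantum used, demote→Q1. Q0=[P4,P5] Q1=[P1,P2,P3] Q2=[]
t=6-8: P4@Q0 runs 2, rem=13, quantum used, demote→Q1. Q0=[P5] Q1=[P1,P2,P3,P4] Q2=[]
t=8-10: P5@Q0 runs 2, rem=11, quantum used, demote→Q1. Q0=[] Q1=[P1,P2,P3,P4,P5] Q2=[]
t=10-12: P1@Q1 runs 2, rem=0, completes. Q0=[] Q1=[P2,P3,P4,P5] Q2=[]
t=12-17: P2@Q1 runs 5, rem=5, quantum used, demote→Q2. Q0=[] Q1=[P3,P4,P5] Q2=[P2]
t=17-21: P3@Q1 runs 4, rem=0, completes. Q0=[] Q1=[P4,P5] Q2=[P2]
t=21-26: P4@Q1 runs 5, rem=8, quantum used, demote→Q2. Q0=[] Q1=[P5] Q2=[P2,P4]
t=26-31: P5@Q1 runs 5, rem=6, quantum used, demote→Q2. Q0=[] Q1=[] Q2=[P2,P4,P5]
t=31-36: P2@Q2 runs 5, rem=0, completes. Q0=[] Q1=[] Q2=[P4,P5]
t=36-44: P4@Q2 runs 8, rem=0, completes. Q0=[] Q1=[] Q2=[P5]
t=44-50: P5@Q2 runs 6, rem=0, completes. Q0=[] Q1=[] Q2=[]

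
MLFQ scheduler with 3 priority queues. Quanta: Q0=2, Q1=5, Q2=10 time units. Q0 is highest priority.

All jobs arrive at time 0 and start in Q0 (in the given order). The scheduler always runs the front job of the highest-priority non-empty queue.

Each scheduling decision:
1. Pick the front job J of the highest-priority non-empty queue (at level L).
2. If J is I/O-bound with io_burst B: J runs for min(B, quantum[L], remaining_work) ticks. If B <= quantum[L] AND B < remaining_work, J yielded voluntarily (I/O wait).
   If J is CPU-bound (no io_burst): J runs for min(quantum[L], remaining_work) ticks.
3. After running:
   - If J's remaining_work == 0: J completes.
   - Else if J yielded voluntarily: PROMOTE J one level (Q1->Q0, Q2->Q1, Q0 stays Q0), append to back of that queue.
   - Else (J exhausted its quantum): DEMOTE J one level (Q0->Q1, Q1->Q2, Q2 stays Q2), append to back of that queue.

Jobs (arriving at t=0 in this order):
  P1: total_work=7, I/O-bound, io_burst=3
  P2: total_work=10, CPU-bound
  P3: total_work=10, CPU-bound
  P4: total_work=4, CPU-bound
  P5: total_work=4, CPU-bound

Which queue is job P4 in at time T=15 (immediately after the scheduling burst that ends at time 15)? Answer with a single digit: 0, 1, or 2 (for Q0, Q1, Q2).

Answer: 1

Derivation:
t=0-2: P1@Q0 runs 2, rem=5, quantum used, demote→Q1. Q0=[P2,P3,P4,P5] Q1=[P1] Q2=[]
t=2-4: P2@Q0 runs 2, rem=8, quantum used, demote→Q1. Q0=[P3,P4,P5] Q1=[P1,P2] Q2=[]
t=4-6: P3@Q0 runs 2, rem=8, quantum used, demote→Q1. Q0=[P4,P5] Q1=[P1,P2,P3] Q2=[]
t=6-8: P4@Q0 runs 2, rem=2, quantum used, demote→Q1. Q0=[P5] Q1=[P1,P2,P3,P4] Q2=[]
t=8-10: P5@Q0 runs 2, rem=2, quantum used, demote→Q1. Q0=[] Q1=[P1,P2,P3,P4,P5] Q2=[]
t=10-13: P1@Q1 runs 3, rem=2, I/O yield, promote→Q0. Q0=[P1] Q1=[P2,P3,P4,P5] Q2=[]
t=13-15: P1@Q0 runs 2, rem=0, completes. Q0=[] Q1=[P2,P3,P4,P5] Q2=[]
t=15-20: P2@Q1 runs 5, rem=3, quantum used, demote→Q2. Q0=[] Q1=[P3,P4,P5] Q2=[P2]
t=20-25: P3@Q1 runs 5, rem=3, quantum used, demote→Q2. Q0=[] Q1=[P4,P5] Q2=[P2,P3]
t=25-27: P4@Q1 runs 2, rem=0, completes. Q0=[] Q1=[P5] Q2=[P2,P3]
t=27-29: P5@Q1 runs 2, rem=0, completes. Q0=[] Q1=[] Q2=[P2,P3]
t=29-32: P2@Q2 runs 3, rem=0, completes. Q0=[] Q1=[] Q2=[P3]
t=32-35: P3@Q2 runs 3, rem=0, completes. Q0=[] Q1=[] Q2=[]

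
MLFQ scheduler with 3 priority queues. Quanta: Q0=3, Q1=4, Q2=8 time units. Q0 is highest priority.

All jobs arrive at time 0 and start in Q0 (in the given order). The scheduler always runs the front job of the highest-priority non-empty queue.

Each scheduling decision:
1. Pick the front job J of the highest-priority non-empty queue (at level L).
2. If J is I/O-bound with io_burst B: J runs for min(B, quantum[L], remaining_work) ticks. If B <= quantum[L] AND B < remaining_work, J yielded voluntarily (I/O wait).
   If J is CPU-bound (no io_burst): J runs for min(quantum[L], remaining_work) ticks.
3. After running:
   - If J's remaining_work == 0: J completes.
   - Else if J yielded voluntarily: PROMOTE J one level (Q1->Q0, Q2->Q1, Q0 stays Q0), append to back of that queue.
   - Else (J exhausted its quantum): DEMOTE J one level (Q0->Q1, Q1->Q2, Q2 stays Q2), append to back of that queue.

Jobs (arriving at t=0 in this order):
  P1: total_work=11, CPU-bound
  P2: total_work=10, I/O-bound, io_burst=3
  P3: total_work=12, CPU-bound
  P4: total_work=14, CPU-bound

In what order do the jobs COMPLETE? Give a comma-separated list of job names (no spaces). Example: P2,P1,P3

Answer: P2,P1,P3,P4

Derivation:
t=0-3: P1@Q0 runs 3, rem=8, quantum used, demote→Q1. Q0=[P2,P3,P4] Q1=[P1] Q2=[]
t=3-6: P2@Q0 runs 3, rem=7, I/O yield, promote→Q0. Q0=[P3,P4,P2] Q1=[P1] Q2=[]
t=6-9: P3@Q0 runs 3, rem=9, quantum used, demote→Q1. Q0=[P4,P2] Q1=[P1,P3] Q2=[]
t=9-12: P4@Q0 runs 3, rem=11, quantum used, demote→Q1. Q0=[P2] Q1=[P1,P3,P4] Q2=[]
t=12-15: P2@Q0 runs 3, rem=4, I/O yield, promote→Q0. Q0=[P2] Q1=[P1,P3,P4] Q2=[]
t=15-18: P2@Q0 runs 3, rem=1, I/O yield, promote→Q0. Q0=[P2] Q1=[P1,P3,P4] Q2=[]
t=18-19: P2@Q0 runs 1, rem=0, completes. Q0=[] Q1=[P1,P3,P4] Q2=[]
t=19-23: P1@Q1 runs 4, rem=4, quantum used, demote→Q2. Q0=[] Q1=[P3,P4] Q2=[P1]
t=23-27: P3@Q1 runs 4, rem=5, quantum used, demote→Q2. Q0=[] Q1=[P4] Q2=[P1,P3]
t=27-31: P4@Q1 runs 4, rem=7, quantum used, demote→Q2. Q0=[] Q1=[] Q2=[P1,P3,P4]
t=31-35: P1@Q2 runs 4, rem=0, completes. Q0=[] Q1=[] Q2=[P3,P4]
t=35-40: P3@Q2 runs 5, rem=0, completes. Q0=[] Q1=[] Q2=[P4]
t=40-47: P4@Q2 runs 7, rem=0, completes. Q0=[] Q1=[] Q2=[]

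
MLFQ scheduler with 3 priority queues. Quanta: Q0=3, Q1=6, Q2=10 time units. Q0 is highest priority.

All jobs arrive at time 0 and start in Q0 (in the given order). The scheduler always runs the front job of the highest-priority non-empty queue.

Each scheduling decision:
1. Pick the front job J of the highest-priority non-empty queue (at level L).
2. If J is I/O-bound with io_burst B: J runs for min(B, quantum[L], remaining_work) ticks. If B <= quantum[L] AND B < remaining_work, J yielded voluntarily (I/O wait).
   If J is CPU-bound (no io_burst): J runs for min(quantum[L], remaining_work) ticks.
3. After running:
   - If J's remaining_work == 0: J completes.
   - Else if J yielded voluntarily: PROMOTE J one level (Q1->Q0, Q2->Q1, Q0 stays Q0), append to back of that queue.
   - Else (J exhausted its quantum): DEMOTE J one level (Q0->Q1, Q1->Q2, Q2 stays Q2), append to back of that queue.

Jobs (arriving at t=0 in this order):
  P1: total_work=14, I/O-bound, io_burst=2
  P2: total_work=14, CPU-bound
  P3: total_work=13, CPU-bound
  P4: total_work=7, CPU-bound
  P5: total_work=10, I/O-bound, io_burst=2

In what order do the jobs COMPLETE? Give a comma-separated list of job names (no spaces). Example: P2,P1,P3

Answer: P5,P1,P4,P2,P3

Derivation:
t=0-2: P1@Q0 runs 2, rem=12, I/O yield, promote→Q0. Q0=[P2,P3,P4,P5,P1] Q1=[] Q2=[]
t=2-5: P2@Q0 runs 3, rem=11, quantum used, demote→Q1. Q0=[P3,P4,P5,P1] Q1=[P2] Q2=[]
t=5-8: P3@Q0 runs 3, rem=10, quantum used, demote→Q1. Q0=[P4,P5,P1] Q1=[P2,P3] Q2=[]
t=8-11: P4@Q0 runs 3, rem=4, quantum used, demote→Q1. Q0=[P5,P1] Q1=[P2,P3,P4] Q2=[]
t=11-13: P5@Q0 runs 2, rem=8, I/O yield, promote→Q0. Q0=[P1,P5] Q1=[P2,P3,P4] Q2=[]
t=13-15: P1@Q0 runs 2, rem=10, I/O yield, promote→Q0. Q0=[P5,P1] Q1=[P2,P3,P4] Q2=[]
t=15-17: P5@Q0 runs 2, rem=6, I/O yield, promote→Q0. Q0=[P1,P5] Q1=[P2,P3,P4] Q2=[]
t=17-19: P1@Q0 runs 2, rem=8, I/O yield, promote→Q0. Q0=[P5,P1] Q1=[P2,P3,P4] Q2=[]
t=19-21: P5@Q0 runs 2, rem=4, I/O yield, promote→Q0. Q0=[P1,P5] Q1=[P2,P3,P4] Q2=[]
t=21-23: P1@Q0 runs 2, rem=6, I/O yield, promote→Q0. Q0=[P5,P1] Q1=[P2,P3,P4] Q2=[]
t=23-25: P5@Q0 runs 2, rem=2, I/O yield, promote→Q0. Q0=[P1,P5] Q1=[P2,P3,P4] Q2=[]
t=25-27: P1@Q0 runs 2, rem=4, I/O yield, promote→Q0. Q0=[P5,P1] Q1=[P2,P3,P4] Q2=[]
t=27-29: P5@Q0 runs 2, rem=0, completes. Q0=[P1] Q1=[P2,P3,P4] Q2=[]
t=29-31: P1@Q0 runs 2, rem=2, I/O yield, promote→Q0. Q0=[P1] Q1=[P2,P3,P4] Q2=[]
t=31-33: P1@Q0 runs 2, rem=0, completes. Q0=[] Q1=[P2,P3,P4] Q2=[]
t=33-39: P2@Q1 runs 6, rem=5, quantum used, demote→Q2. Q0=[] Q1=[P3,P4] Q2=[P2]
t=39-45: P3@Q1 runs 6, rem=4, quantum used, demote→Q2. Q0=[] Q1=[P4] Q2=[P2,P3]
t=45-49: P4@Q1 runs 4, rem=0, completes. Q0=[] Q1=[] Q2=[P2,P3]
t=49-54: P2@Q2 runs 5, rem=0, completes. Q0=[] Q1=[] Q2=[P3]
t=54-58: P3@Q2 runs 4, rem=0, completes. Q0=[] Q1=[] Q2=[]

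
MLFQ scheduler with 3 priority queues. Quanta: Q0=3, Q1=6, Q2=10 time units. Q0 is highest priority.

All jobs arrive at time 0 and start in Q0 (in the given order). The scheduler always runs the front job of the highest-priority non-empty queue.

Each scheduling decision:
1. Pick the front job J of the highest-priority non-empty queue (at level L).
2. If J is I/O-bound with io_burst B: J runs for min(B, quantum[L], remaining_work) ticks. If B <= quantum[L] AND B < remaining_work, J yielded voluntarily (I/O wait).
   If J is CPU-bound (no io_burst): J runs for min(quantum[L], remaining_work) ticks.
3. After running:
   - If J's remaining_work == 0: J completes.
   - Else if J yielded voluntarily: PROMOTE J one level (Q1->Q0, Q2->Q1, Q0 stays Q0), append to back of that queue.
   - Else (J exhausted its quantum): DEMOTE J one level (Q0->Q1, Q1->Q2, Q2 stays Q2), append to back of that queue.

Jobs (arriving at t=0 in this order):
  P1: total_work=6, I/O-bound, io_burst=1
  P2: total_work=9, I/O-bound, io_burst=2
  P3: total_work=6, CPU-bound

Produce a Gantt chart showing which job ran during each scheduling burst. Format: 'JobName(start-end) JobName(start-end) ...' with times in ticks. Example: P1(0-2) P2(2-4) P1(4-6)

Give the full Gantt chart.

Answer: P1(0-1) P2(1-3) P3(3-6) P1(6-7) P2(7-9) P1(9-10) P2(10-12) P1(12-13) P2(13-15) P1(15-16) P2(16-17) P1(17-18) P3(18-21)

Derivation:
t=0-1: P1@Q0 runs 1, rem=5, I/O yield, promote→Q0. Q0=[P2,P3,P1] Q1=[] Q2=[]
t=1-3: P2@Q0 runs 2, rem=7, I/O yield, promote→Q0. Q0=[P3,P1,P2] Q1=[] Q2=[]
t=3-6: P3@Q0 runs 3, rem=3, quantum used, demote→Q1. Q0=[P1,P2] Q1=[P3] Q2=[]
t=6-7: P1@Q0 runs 1, rem=4, I/O yield, promote→Q0. Q0=[P2,P1] Q1=[P3] Q2=[]
t=7-9: P2@Q0 runs 2, rem=5, I/O yield, promote→Q0. Q0=[P1,P2] Q1=[P3] Q2=[]
t=9-10: P1@Q0 runs 1, rem=3, I/O yield, promote→Q0. Q0=[P2,P1] Q1=[P3] Q2=[]
t=10-12: P2@Q0 runs 2, rem=3, I/O yield, promote→Q0. Q0=[P1,P2] Q1=[P3] Q2=[]
t=12-13: P1@Q0 runs 1, rem=2, I/O yield, promote→Q0. Q0=[P2,P1] Q1=[P3] Q2=[]
t=13-15: P2@Q0 runs 2, rem=1, I/O yield, promote→Q0. Q0=[P1,P2] Q1=[P3] Q2=[]
t=15-16: P1@Q0 runs 1, rem=1, I/O yield, promote→Q0. Q0=[P2,P1] Q1=[P3] Q2=[]
t=16-17: P2@Q0 runs 1, rem=0, completes. Q0=[P1] Q1=[P3] Q2=[]
t=17-18: P1@Q0 runs 1, rem=0, completes. Q0=[] Q1=[P3] Q2=[]
t=18-21: P3@Q1 runs 3, rem=0, completes. Q0=[] Q1=[] Q2=[]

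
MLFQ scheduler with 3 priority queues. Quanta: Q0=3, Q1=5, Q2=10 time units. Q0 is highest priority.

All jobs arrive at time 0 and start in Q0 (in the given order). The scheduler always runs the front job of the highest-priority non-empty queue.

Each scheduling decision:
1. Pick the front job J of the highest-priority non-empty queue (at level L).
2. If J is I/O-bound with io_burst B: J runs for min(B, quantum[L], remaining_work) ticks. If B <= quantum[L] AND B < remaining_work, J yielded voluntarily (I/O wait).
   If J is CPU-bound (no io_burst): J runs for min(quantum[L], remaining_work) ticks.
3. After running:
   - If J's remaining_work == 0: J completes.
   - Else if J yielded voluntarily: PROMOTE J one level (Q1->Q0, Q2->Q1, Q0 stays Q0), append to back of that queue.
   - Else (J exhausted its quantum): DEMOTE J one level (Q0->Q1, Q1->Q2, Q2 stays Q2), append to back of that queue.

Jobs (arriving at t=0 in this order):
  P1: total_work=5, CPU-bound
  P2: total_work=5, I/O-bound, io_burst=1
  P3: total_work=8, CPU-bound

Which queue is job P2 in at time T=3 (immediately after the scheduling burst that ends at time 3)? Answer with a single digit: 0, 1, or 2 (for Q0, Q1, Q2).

Answer: 0

Derivation:
t=0-3: P1@Q0 runs 3, rem=2, quantum used, demote→Q1. Q0=[P2,P3] Q1=[P1] Q2=[]
t=3-4: P2@Q0 runs 1, rem=4, I/O yield, promote→Q0. Q0=[P3,P2] Q1=[P1] Q2=[]
t=4-7: P3@Q0 runs 3, rem=5, quantum used, demote→Q1. Q0=[P2] Q1=[P1,P3] Q2=[]
t=7-8: P2@Q0 runs 1, rem=3, I/O yield, promote→Q0. Q0=[P2] Q1=[P1,P3] Q2=[]
t=8-9: P2@Q0 runs 1, rem=2, I/O yield, promote→Q0. Q0=[P2] Q1=[P1,P3] Q2=[]
t=9-10: P2@Q0 runs 1, rem=1, I/O yield, promote→Q0. Q0=[P2] Q1=[P1,P3] Q2=[]
t=10-11: P2@Q0 runs 1, rem=0, completes. Q0=[] Q1=[P1,P3] Q2=[]
t=11-13: P1@Q1 runs 2, rem=0, completes. Q0=[] Q1=[P3] Q2=[]
t=13-18: P3@Q1 runs 5, rem=0, completes. Q0=[] Q1=[] Q2=[]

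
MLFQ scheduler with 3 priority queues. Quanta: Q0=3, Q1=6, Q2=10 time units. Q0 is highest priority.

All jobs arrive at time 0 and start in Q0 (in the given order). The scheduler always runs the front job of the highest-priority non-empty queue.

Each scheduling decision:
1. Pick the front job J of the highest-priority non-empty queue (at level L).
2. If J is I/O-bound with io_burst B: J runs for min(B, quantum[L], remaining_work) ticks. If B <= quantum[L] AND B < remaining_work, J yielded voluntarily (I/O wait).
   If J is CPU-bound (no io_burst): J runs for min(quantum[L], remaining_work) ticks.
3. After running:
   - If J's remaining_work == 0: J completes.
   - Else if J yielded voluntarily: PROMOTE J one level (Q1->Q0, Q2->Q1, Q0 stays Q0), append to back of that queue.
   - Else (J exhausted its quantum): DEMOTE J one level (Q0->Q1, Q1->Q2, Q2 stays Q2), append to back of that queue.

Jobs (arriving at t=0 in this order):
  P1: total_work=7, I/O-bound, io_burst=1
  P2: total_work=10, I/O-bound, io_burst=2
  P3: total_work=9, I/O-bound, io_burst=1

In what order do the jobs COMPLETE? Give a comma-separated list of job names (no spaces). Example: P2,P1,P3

Answer: P2,P1,P3

Derivation:
t=0-1: P1@Q0 runs 1, rem=6, I/O yield, promote→Q0. Q0=[P2,P3,P1] Q1=[] Q2=[]
t=1-3: P2@Q0 runs 2, rem=8, I/O yield, promote→Q0. Q0=[P3,P1,P2] Q1=[] Q2=[]
t=3-4: P3@Q0 runs 1, rem=8, I/O yield, promote→Q0. Q0=[P1,P2,P3] Q1=[] Q2=[]
t=4-5: P1@Q0 runs 1, rem=5, I/O yield, promote→Q0. Q0=[P2,P3,P1] Q1=[] Q2=[]
t=5-7: P2@Q0 runs 2, rem=6, I/O yield, promote→Q0. Q0=[P3,P1,P2] Q1=[] Q2=[]
t=7-8: P3@Q0 runs 1, rem=7, I/O yield, promote→Q0. Q0=[P1,P2,P3] Q1=[] Q2=[]
t=8-9: P1@Q0 runs 1, rem=4, I/O yield, promote→Q0. Q0=[P2,P3,P1] Q1=[] Q2=[]
t=9-11: P2@Q0 runs 2, rem=4, I/O yield, promote→Q0. Q0=[P3,P1,P2] Q1=[] Q2=[]
t=11-12: P3@Q0 runs 1, rem=6, I/O yield, promote→Q0. Q0=[P1,P2,P3] Q1=[] Q2=[]
t=12-13: P1@Q0 runs 1, rem=3, I/O yield, promote→Q0. Q0=[P2,P3,P1] Q1=[] Q2=[]
t=13-15: P2@Q0 runs 2, rem=2, I/O yield, promote→Q0. Q0=[P3,P1,P2] Q1=[] Q2=[]
t=15-16: P3@Q0 runs 1, rem=5, I/O yield, promote→Q0. Q0=[P1,P2,P3] Q1=[] Q2=[]
t=16-17: P1@Q0 runs 1, rem=2, I/O yield, promote→Q0. Q0=[P2,P3,P1] Q1=[] Q2=[]
t=17-19: P2@Q0 runs 2, rem=0, completes. Q0=[P3,P1] Q1=[] Q2=[]
t=19-20: P3@Q0 runs 1, rem=4, I/O yield, promote→Q0. Q0=[P1,P3] Q1=[] Q2=[]
t=20-21: P1@Q0 runs 1, rem=1, I/O yield, promote→Q0. Q0=[P3,P1] Q1=[] Q2=[]
t=21-22: P3@Q0 runs 1, rem=3, I/O yield, promote→Q0. Q0=[P1,P3] Q1=[] Q2=[]
t=22-23: P1@Q0 runs 1, rem=0, completes. Q0=[P3] Q1=[] Q2=[]
t=23-24: P3@Q0 runs 1, rem=2, I/O yield, promote→Q0. Q0=[P3] Q1=[] Q2=[]
t=24-25: P3@Q0 runs 1, rem=1, I/O yield, promote→Q0. Q0=[P3] Q1=[] Q2=[]
t=25-26: P3@Q0 runs 1, rem=0, completes. Q0=[] Q1=[] Q2=[]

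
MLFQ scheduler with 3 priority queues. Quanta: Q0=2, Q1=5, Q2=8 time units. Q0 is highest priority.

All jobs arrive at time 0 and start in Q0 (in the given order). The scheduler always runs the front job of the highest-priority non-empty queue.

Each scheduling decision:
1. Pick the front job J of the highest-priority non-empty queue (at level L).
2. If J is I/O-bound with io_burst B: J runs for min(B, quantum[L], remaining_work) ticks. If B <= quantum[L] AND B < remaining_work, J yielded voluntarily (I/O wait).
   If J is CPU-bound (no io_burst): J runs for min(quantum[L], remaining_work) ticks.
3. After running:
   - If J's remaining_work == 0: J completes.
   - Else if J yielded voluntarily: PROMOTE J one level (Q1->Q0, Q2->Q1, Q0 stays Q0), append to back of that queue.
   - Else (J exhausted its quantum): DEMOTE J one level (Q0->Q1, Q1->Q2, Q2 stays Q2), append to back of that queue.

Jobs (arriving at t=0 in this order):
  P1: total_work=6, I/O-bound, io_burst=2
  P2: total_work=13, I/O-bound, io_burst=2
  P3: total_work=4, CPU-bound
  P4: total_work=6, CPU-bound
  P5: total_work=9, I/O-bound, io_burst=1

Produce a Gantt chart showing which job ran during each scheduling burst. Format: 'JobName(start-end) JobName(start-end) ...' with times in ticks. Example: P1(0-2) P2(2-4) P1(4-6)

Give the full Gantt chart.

Answer: P1(0-2) P2(2-4) P3(4-6) P4(6-8) P5(8-9) P1(9-11) P2(11-13) P5(13-14) P1(14-16) P2(16-18) P5(18-19) P2(19-21) P5(21-22) P2(22-24) P5(24-25) P2(25-27) P5(27-28) P2(28-29) P5(29-30) P5(30-31) P5(31-32) P3(32-34) P4(34-38)

Derivation:
t=0-2: P1@Q0 runs 2, rem=4, I/O yield, promote→Q0. Q0=[P2,P3,P4,P5,P1] Q1=[] Q2=[]
t=2-4: P2@Q0 runs 2, rem=11, I/O yield, promote→Q0. Q0=[P3,P4,P5,P1,P2] Q1=[] Q2=[]
t=4-6: P3@Q0 runs 2, rem=2, quantum used, demote→Q1. Q0=[P4,P5,P1,P2] Q1=[P3] Q2=[]
t=6-8: P4@Q0 runs 2, rem=4, quantum used, demote→Q1. Q0=[P5,P1,P2] Q1=[P3,P4] Q2=[]
t=8-9: P5@Q0 runs 1, rem=8, I/O yield, promote→Q0. Q0=[P1,P2,P5] Q1=[P3,P4] Q2=[]
t=9-11: P1@Q0 runs 2, rem=2, I/O yield, promote→Q0. Q0=[P2,P5,P1] Q1=[P3,P4] Q2=[]
t=11-13: P2@Q0 runs 2, rem=9, I/O yield, promote→Q0. Q0=[P5,P1,P2] Q1=[P3,P4] Q2=[]
t=13-14: P5@Q0 runs 1, rem=7, I/O yield, promote→Q0. Q0=[P1,P2,P5] Q1=[P3,P4] Q2=[]
t=14-16: P1@Q0 runs 2, rem=0, completes. Q0=[P2,P5] Q1=[P3,P4] Q2=[]
t=16-18: P2@Q0 runs 2, rem=7, I/O yield, promote→Q0. Q0=[P5,P2] Q1=[P3,P4] Q2=[]
t=18-19: P5@Q0 runs 1, rem=6, I/O yield, promote→Q0. Q0=[P2,P5] Q1=[P3,P4] Q2=[]
t=19-21: P2@Q0 runs 2, rem=5, I/O yield, promote→Q0. Q0=[P5,P2] Q1=[P3,P4] Q2=[]
t=21-22: P5@Q0 runs 1, rem=5, I/O yield, promote→Q0. Q0=[P2,P5] Q1=[P3,P4] Q2=[]
t=22-24: P2@Q0 runs 2, rem=3, I/O yield, promote→Q0. Q0=[P5,P2] Q1=[P3,P4] Q2=[]
t=24-25: P5@Q0 runs 1, rem=4, I/O yield, promote→Q0. Q0=[P2,P5] Q1=[P3,P4] Q2=[]
t=25-27: P2@Q0 runs 2, rem=1, I/O yield, promote→Q0. Q0=[P5,P2] Q1=[P3,P4] Q2=[]
t=27-28: P5@Q0 runs 1, rem=3, I/O yield, promote→Q0. Q0=[P2,P5] Q1=[P3,P4] Q2=[]
t=28-29: P2@Q0 runs 1, rem=0, completes. Q0=[P5] Q1=[P3,P4] Q2=[]
t=29-30: P5@Q0 runs 1, rem=2, I/O yield, promote→Q0. Q0=[P5] Q1=[P3,P4] Q2=[]
t=30-31: P5@Q0 runs 1, rem=1, I/O yield, promote→Q0. Q0=[P5] Q1=[P3,P4] Q2=[]
t=31-32: P5@Q0 runs 1, rem=0, completes. Q0=[] Q1=[P3,P4] Q2=[]
t=32-34: P3@Q1 runs 2, rem=0, completes. Q0=[] Q1=[P4] Q2=[]
t=34-38: P4@Q1 runs 4, rem=0, completes. Q0=[] Q1=[] Q2=[]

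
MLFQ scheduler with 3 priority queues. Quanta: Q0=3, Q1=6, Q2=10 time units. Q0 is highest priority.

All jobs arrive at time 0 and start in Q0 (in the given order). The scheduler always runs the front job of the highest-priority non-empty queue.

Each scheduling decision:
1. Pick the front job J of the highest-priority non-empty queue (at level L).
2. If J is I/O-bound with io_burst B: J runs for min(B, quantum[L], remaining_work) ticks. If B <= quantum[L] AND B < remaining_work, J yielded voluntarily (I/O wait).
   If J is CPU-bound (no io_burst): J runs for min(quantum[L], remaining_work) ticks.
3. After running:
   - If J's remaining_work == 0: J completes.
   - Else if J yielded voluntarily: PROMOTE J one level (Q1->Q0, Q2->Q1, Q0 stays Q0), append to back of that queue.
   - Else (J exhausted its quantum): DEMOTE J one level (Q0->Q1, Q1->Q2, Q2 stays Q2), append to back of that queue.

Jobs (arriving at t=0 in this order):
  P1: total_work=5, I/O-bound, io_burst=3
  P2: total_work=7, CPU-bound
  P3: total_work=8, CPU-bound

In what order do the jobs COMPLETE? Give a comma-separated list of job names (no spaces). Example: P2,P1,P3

t=0-3: P1@Q0 runs 3, rem=2, I/O yield, promote→Q0. Q0=[P2,P3,P1] Q1=[] Q2=[]
t=3-6: P2@Q0 runs 3, rem=4, quantum used, demote→Q1. Q0=[P3,P1] Q1=[P2] Q2=[]
t=6-9: P3@Q0 runs 3, rem=5, quantum used, demote→Q1. Q0=[P1] Q1=[P2,P3] Q2=[]
t=9-11: P1@Q0 runs 2, rem=0, completes. Q0=[] Q1=[P2,P3] Q2=[]
t=11-15: P2@Q1 runs 4, rem=0, completes. Q0=[] Q1=[P3] Q2=[]
t=15-20: P3@Q1 runs 5, rem=0, completes. Q0=[] Q1=[] Q2=[]

Answer: P1,P2,P3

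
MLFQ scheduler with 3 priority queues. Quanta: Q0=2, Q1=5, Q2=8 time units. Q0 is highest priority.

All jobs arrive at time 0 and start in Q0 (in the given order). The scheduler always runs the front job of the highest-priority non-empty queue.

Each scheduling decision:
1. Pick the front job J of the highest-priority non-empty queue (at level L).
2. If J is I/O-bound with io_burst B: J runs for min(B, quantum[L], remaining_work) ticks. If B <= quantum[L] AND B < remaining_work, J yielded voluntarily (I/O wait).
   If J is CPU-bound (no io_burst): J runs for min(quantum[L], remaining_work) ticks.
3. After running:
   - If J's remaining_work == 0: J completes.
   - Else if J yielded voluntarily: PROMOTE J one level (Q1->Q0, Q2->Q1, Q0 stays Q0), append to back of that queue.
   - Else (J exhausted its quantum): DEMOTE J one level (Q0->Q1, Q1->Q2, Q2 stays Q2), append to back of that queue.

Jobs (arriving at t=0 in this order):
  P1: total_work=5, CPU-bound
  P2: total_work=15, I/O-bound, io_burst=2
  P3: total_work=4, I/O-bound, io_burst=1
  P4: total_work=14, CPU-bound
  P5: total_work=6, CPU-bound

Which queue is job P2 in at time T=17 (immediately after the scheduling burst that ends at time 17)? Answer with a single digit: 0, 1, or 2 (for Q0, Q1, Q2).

t=0-2: P1@Q0 runs 2, rem=3, quantum used, demote→Q1. Q0=[P2,P3,P4,P5] Q1=[P1] Q2=[]
t=2-4: P2@Q0 runs 2, rem=13, I/O yield, promote→Q0. Q0=[P3,P4,P5,P2] Q1=[P1] Q2=[]
t=4-5: P3@Q0 runs 1, rem=3, I/O yield, promote→Q0. Q0=[P4,P5,P2,P3] Q1=[P1] Q2=[]
t=5-7: P4@Q0 runs 2, rem=12, quantum used, demote→Q1. Q0=[P5,P2,P3] Q1=[P1,P4] Q2=[]
t=7-9: P5@Q0 runs 2, rem=4, quantum used, demote→Q1. Q0=[P2,P3] Q1=[P1,P4,P5] Q2=[]
t=9-11: P2@Q0 runs 2, rem=11, I/O yield, promote→Q0. Q0=[P3,P2] Q1=[P1,P4,P5] Q2=[]
t=11-12: P3@Q0 runs 1, rem=2, I/O yield, promote→Q0. Q0=[P2,P3] Q1=[P1,P4,P5] Q2=[]
t=12-14: P2@Q0 runs 2, rem=9, I/O yield, promote→Q0. Q0=[P3,P2] Q1=[P1,P4,P5] Q2=[]
t=14-15: P3@Q0 runs 1, rem=1, I/O yield, promote→Q0. Q0=[P2,P3] Q1=[P1,P4,P5] Q2=[]
t=15-17: P2@Q0 runs 2, rem=7, I/O yield, promote→Q0. Q0=[P3,P2] Q1=[P1,P4,P5] Q2=[]
t=17-18: P3@Q0 runs 1, rem=0, completes. Q0=[P2] Q1=[P1,P4,P5] Q2=[]
t=18-20: P2@Q0 runs 2, rem=5, I/O yield, promote→Q0. Q0=[P2] Q1=[P1,P4,P5] Q2=[]
t=20-22: P2@Q0 runs 2, rem=3, I/O yield, promote→Q0. Q0=[P2] Q1=[P1,P4,P5] Q2=[]
t=22-24: P2@Q0 runs 2, rem=1, I/O yield, promote→Q0. Q0=[P2] Q1=[P1,P4,P5] Q2=[]
t=24-25: P2@Q0 runs 1, rem=0, completes. Q0=[] Q1=[P1,P4,P5] Q2=[]
t=25-28: P1@Q1 runs 3, rem=0, completes. Q0=[] Q1=[P4,P5] Q2=[]
t=28-33: P4@Q1 runs 5, rem=7, quantum used, demote→Q2. Q0=[] Q1=[P5] Q2=[P4]
t=33-37: P5@Q1 runs 4, rem=0, completes. Q0=[] Q1=[] Q2=[P4]
t=37-44: P4@Q2 runs 7, rem=0, completes. Q0=[] Q1=[] Q2=[]

Answer: 0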